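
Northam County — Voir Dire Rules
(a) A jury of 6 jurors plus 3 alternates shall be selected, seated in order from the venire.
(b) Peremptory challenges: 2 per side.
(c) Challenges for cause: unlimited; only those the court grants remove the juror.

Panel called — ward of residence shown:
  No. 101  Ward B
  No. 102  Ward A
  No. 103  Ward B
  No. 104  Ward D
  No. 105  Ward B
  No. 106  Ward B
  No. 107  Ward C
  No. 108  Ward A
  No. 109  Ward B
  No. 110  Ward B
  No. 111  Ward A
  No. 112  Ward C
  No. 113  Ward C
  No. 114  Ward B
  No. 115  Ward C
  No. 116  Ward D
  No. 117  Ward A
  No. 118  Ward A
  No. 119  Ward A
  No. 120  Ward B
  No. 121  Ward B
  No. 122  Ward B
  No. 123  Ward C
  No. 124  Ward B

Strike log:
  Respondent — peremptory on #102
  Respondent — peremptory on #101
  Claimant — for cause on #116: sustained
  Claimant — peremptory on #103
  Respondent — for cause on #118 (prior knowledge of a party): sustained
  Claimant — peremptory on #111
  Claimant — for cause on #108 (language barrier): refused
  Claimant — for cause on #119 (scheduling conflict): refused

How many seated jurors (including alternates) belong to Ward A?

Removed: #101, #102, #103, #111, #116, #118.
Seated (9 incl. alternates): #104, #105, #106, #107, #108, #109, #110, #112, #113.
Of those, in Ward A: #108 → 1.

1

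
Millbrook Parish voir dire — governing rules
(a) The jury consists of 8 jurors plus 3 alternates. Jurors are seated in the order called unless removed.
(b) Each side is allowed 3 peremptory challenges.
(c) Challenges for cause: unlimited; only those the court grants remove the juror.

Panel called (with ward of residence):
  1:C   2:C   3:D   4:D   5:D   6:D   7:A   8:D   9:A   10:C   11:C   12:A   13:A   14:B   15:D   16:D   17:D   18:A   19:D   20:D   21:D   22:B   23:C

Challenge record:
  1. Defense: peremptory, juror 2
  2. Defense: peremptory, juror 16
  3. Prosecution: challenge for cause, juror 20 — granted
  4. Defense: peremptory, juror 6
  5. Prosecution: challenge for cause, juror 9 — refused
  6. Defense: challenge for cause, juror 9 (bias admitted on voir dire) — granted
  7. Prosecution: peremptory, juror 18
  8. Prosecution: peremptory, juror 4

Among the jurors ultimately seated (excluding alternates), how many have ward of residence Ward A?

2

Removed: #2, #4, #6, #9, #16, #18, #20.
Seated jurors 1–8: #1, #3, #5, #7, #8, #10, #11, #12 (alternates #13, #14, #15 not counted).
Of those, in Ward A: #7, #12 → 2.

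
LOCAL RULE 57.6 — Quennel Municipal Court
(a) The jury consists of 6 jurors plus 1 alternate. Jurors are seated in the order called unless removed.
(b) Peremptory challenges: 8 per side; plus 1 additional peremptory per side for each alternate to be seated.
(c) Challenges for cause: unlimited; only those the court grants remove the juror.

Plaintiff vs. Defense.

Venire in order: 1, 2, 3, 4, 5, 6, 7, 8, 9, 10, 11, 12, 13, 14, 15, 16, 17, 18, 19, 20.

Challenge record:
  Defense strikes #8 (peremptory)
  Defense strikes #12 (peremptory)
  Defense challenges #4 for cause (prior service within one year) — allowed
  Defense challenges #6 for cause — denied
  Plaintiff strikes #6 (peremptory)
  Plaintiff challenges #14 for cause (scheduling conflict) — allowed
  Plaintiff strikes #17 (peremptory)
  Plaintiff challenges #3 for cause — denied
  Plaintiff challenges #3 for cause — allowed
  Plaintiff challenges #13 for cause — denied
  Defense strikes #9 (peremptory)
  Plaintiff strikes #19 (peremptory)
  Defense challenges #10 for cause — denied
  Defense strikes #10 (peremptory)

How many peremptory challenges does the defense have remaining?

5

Defense allotment: 8 base + 1 × 1 alternate = 9.
Defense peremptories used: #8, #12, #9, #10 — 4 (for-cause on #4, #6, #10 don't count).
Remaining: 9 − 4 = 5.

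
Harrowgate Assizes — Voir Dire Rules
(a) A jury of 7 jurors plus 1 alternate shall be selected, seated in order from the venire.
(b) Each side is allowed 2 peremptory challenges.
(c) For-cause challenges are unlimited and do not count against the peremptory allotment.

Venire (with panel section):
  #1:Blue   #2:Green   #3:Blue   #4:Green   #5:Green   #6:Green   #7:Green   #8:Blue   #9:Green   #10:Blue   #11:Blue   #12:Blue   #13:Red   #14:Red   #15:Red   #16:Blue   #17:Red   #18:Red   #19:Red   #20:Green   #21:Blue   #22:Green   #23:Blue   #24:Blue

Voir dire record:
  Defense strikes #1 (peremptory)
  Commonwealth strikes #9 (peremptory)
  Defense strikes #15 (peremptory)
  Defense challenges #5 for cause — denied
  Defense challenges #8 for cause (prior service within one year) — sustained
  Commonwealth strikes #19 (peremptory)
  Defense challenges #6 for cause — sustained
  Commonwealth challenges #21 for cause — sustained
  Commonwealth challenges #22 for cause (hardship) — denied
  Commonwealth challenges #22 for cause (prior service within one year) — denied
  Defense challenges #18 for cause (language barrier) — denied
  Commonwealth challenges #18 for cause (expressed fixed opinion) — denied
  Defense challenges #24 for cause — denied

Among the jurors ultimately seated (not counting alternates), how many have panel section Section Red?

0

Removed: #1, #6, #8, #9, #15, #19, #21.
Seated jurors 1–7: #2, #3, #4, #5, #7, #10, #11 (alternates #12 not counted).
None of those are in Section Red → 0.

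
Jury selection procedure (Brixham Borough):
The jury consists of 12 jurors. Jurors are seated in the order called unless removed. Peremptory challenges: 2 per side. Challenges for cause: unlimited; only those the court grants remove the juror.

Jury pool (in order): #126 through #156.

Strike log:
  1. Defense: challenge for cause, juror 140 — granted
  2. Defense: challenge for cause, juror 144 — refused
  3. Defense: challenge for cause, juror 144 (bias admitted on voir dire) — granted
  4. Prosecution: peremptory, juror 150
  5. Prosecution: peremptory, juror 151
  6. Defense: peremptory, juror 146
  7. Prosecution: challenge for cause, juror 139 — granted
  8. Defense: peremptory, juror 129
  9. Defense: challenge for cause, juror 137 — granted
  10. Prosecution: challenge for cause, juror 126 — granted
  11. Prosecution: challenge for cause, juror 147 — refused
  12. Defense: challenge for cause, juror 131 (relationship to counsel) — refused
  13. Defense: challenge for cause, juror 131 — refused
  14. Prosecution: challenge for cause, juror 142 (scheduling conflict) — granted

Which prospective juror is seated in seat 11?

Removed: #126, #129, #137, #139, #140, #142, #144, #146, #150, #151. (#131, #147 stay — for-cause denied.)
Seating in order: seats 1–12 → #127, #128, #130, #131, #132, #133, #134, #135, #136, #138, #141, #143.
So seat 11 is #141.

141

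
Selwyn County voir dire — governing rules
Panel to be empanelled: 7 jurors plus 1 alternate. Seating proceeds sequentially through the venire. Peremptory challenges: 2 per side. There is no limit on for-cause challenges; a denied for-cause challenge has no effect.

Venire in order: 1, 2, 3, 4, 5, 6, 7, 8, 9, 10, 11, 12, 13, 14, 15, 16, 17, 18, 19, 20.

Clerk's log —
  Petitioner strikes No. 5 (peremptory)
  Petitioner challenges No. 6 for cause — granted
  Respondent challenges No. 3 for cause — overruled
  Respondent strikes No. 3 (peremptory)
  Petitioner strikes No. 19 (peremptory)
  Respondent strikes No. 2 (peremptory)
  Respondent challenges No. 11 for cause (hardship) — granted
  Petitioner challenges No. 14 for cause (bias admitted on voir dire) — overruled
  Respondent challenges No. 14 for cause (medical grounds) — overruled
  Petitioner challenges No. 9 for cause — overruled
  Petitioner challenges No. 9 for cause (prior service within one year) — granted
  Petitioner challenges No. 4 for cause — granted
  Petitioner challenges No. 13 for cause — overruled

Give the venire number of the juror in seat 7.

Removed: #2, #3, #4, #5, #6, #9, #11, #19. (#13, #14 stay — for-cause denied.)
Filling seats in venire order through position 7: #1, #7, #8, #10, #12, #13, #14.
So seat 7 is #14.

14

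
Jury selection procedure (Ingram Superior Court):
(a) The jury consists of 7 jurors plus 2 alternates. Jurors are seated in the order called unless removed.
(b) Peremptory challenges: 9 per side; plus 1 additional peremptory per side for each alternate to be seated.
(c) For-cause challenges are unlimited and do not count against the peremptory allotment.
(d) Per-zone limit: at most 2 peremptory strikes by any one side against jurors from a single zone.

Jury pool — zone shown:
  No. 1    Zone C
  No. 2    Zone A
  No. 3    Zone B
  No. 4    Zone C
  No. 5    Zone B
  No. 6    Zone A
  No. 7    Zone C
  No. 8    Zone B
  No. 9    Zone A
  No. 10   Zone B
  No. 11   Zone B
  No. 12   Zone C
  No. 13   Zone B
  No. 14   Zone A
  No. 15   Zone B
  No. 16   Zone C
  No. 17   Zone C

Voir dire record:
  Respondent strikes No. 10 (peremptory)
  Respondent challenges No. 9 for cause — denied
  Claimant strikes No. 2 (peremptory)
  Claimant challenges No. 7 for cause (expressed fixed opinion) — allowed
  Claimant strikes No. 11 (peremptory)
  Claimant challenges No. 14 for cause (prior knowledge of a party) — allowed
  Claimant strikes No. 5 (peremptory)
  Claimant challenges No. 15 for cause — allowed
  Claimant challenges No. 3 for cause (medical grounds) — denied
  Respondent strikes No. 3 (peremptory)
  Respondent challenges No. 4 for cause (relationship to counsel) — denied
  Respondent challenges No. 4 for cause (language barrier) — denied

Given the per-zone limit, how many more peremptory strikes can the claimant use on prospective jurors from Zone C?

2

Claimant peremptories so far: #2, #11, #5 — 3 of 11 used, 8 left overall.
Against Zone C: none yet — per-zone cap 2 leaves 2.
Binding limit: min(8, 2) = 2.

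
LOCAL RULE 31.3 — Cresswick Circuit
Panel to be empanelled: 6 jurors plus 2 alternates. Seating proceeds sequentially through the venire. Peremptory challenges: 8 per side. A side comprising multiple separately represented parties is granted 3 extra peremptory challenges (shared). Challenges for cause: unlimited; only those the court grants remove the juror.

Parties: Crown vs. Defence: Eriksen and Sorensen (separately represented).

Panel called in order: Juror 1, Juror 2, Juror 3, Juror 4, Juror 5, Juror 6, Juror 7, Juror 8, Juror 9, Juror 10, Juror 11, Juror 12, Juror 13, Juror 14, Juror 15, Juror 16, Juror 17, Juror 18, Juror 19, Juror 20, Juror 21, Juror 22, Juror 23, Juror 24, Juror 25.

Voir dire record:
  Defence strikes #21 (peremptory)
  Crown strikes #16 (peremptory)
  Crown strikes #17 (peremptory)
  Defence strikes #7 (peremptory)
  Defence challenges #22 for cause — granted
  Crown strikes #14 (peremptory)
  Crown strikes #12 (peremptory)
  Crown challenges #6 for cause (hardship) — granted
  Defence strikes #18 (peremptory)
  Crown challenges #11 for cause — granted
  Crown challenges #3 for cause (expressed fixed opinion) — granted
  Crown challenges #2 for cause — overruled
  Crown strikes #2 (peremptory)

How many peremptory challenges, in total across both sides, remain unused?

Crown allotment: 8. Defence allotment: 8 base + 3 multi-party = 11.
Crown peremptories used: #16, #17, #14, #12, #2 — 5 (for-cause on #6, #11, #3, #2 don't count).
Defence peremptories used: #21, #7, #18 — 3 (the for-cause on #22 doesn't count).
Remaining: (8 − 5) + (11 − 3) = 11.

11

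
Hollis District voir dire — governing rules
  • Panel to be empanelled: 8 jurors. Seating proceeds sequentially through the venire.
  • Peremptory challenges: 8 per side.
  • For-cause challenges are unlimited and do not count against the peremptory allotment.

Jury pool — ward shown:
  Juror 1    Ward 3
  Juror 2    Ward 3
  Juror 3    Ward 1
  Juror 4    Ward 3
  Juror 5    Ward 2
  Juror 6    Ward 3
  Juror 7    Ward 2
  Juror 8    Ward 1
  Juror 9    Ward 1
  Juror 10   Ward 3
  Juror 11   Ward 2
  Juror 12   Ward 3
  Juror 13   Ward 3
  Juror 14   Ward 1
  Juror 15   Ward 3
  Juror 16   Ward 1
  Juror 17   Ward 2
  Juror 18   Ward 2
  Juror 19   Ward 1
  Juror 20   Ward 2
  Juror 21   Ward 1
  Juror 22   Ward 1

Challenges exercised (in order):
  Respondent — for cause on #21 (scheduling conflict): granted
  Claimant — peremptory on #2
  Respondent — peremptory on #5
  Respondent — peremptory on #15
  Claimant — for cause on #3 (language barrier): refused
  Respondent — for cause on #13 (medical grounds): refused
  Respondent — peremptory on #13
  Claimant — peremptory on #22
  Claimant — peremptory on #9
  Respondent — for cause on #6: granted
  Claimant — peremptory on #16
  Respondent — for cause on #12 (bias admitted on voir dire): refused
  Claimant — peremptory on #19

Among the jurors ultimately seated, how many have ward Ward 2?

2

Removed: #2, #5, #6, #9, #13, #15, #16, #19, #21, #22.
Seated jurors 1–8: #1, #3, #4, #7, #8, #10, #11, #12.
Of those, in Ward 2: #7, #11 → 2.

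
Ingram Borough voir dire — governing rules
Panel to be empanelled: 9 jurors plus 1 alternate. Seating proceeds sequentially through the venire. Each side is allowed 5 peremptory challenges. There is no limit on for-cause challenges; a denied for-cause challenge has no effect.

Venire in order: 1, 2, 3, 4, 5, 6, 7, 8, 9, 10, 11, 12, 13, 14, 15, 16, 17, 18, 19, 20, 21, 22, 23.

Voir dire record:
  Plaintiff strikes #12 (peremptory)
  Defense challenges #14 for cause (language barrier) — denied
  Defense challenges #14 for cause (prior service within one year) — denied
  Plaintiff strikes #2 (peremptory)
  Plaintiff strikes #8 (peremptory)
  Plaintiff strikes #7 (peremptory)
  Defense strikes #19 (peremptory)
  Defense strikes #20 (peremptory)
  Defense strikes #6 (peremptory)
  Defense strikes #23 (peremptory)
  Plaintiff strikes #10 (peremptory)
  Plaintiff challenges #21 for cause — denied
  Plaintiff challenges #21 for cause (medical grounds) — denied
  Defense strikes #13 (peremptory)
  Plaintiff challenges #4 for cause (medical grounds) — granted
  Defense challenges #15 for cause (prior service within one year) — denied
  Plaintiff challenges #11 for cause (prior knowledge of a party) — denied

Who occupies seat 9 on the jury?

17

Removed: #2, #4, #6, #7, #8, #10, #12, #13, #19, #20, #23. (#11, #14, #15, #21 stay — for-cause denied.)
Seating in order: seats 1–9 → #1, #3, #5, #9, #11, #14, #15, #16, #17; alternates → #18.
So seat 9 is #17.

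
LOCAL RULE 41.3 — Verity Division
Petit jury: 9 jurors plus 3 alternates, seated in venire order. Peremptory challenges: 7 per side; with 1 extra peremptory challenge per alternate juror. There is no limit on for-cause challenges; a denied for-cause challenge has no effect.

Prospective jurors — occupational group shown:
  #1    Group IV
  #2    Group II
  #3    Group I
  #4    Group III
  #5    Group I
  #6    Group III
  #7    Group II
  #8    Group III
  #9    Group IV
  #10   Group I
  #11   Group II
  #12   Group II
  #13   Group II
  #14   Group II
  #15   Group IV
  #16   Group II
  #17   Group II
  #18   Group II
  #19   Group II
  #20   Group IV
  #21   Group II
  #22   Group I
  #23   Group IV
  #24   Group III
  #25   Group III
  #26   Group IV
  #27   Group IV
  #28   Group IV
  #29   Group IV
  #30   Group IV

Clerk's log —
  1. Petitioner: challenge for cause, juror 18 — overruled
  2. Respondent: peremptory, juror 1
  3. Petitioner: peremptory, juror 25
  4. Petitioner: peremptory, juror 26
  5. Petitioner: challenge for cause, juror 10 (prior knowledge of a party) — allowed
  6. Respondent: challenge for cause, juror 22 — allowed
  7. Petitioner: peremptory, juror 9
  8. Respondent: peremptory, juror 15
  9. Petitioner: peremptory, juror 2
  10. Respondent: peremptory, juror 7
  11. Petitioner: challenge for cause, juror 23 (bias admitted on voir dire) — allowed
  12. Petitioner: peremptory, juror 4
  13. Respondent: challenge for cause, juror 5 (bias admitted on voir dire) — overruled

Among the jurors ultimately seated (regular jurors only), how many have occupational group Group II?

Removed: #1, #2, #4, #7, #9, #10, #15, #22, #23, #25, #26.
Seated jurors 1–9: #3, #5, #6, #8, #11, #12, #13, #14, #16 (alternates #17, #18, #19 not counted).
Of those, in Group II: #11, #12, #13, #14, #16 → 5.

5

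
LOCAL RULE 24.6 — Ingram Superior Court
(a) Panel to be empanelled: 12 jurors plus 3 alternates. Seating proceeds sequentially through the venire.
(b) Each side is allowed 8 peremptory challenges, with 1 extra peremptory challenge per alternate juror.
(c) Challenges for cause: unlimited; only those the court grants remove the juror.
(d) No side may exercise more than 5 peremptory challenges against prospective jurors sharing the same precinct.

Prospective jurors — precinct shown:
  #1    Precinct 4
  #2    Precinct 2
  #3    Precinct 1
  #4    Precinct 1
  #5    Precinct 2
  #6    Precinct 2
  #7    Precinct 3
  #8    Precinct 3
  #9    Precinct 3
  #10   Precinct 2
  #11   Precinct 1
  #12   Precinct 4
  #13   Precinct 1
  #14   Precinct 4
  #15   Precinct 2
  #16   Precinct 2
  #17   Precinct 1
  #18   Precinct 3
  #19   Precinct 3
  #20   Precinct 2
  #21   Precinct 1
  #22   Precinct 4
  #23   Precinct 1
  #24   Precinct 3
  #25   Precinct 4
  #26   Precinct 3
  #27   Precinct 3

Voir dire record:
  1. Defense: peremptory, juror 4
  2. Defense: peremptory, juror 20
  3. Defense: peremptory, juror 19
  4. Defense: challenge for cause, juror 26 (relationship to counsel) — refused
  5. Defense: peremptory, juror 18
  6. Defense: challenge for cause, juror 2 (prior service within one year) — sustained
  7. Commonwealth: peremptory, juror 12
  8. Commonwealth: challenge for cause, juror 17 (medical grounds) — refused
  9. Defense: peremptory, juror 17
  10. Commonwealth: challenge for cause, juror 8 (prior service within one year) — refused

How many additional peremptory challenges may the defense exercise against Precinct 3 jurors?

Defense peremptories so far: #4, #20, #19, #18, #17 — 5 of 11 used, 6 left overall.
Against Precinct 3: #19, #18 — 2 used; per-precinct cap 5 leaves 3.
Binding limit: min(6, 3) = 3.

3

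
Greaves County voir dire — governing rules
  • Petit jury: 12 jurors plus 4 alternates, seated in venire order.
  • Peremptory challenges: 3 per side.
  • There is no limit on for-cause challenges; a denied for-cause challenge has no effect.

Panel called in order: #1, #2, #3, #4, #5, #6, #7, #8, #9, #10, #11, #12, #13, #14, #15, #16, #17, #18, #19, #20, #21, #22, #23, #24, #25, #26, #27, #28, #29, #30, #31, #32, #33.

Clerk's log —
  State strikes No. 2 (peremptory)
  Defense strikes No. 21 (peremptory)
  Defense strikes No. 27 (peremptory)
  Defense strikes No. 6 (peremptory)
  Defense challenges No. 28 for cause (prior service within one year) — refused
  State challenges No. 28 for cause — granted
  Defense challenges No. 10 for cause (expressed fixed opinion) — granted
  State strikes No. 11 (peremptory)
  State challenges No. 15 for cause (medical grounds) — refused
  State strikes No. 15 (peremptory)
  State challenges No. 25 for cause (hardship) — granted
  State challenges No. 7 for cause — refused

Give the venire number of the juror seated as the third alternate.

20

Removed: #2, #6, #10, #11, #15, #21, #25, #27, #28. (#7 stays — for-cause denied.)
Seating in order: seats 1–12 → #1, #3, #4, #5, #7, #8, #9, #12, #13, #14, #16, #17; alternates → #18, #19, #20, #22.
So alternate 3 is #20.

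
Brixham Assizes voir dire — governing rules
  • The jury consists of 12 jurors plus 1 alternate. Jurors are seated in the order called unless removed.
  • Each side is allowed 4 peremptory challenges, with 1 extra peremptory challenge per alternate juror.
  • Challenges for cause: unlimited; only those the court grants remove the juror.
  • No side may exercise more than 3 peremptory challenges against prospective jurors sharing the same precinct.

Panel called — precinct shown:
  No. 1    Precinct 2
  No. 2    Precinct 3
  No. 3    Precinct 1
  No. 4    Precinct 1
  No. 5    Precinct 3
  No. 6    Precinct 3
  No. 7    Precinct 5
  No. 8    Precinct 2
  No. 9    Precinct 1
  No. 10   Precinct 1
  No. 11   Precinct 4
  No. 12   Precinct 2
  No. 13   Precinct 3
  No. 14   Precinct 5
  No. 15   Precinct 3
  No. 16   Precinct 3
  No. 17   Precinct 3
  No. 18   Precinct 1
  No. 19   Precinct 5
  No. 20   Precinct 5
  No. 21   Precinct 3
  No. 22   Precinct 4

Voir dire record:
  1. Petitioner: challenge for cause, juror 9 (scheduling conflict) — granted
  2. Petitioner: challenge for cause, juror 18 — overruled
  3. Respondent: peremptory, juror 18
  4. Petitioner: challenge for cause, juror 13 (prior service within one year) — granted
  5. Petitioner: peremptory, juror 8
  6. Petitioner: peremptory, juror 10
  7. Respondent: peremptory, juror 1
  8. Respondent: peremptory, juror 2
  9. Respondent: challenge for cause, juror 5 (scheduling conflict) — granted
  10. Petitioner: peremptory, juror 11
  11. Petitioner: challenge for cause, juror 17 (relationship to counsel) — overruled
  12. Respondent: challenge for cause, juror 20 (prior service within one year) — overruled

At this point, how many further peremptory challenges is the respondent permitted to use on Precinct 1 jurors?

Respondent peremptories so far: #18, #1, #2 — 3 of 5 used, 2 left overall.
Against Precinct 1: #18 — 1 used; per-precinct cap 3 leaves 2.
Binding limit: min(2, 2) = 2.

2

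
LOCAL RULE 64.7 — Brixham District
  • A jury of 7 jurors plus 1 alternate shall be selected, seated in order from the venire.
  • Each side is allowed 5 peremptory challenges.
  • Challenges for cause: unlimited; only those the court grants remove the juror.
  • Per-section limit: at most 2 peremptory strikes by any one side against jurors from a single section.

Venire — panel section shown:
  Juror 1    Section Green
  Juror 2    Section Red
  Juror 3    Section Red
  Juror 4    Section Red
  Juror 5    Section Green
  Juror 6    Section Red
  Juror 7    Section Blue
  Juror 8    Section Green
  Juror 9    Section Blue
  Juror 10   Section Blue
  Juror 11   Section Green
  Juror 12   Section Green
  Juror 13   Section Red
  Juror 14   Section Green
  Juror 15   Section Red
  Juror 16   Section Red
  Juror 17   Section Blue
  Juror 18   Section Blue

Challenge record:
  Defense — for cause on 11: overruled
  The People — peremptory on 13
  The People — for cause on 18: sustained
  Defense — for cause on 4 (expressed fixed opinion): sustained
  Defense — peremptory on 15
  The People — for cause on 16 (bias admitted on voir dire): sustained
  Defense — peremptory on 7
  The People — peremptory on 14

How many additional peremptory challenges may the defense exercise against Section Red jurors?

1

Defense peremptories so far: #15, #7 — 2 of 5 used, 3 left overall.
Against Section Red: #15 — 1 used; per-section cap 2 leaves 1.
Binding limit: min(3, 1) = 1.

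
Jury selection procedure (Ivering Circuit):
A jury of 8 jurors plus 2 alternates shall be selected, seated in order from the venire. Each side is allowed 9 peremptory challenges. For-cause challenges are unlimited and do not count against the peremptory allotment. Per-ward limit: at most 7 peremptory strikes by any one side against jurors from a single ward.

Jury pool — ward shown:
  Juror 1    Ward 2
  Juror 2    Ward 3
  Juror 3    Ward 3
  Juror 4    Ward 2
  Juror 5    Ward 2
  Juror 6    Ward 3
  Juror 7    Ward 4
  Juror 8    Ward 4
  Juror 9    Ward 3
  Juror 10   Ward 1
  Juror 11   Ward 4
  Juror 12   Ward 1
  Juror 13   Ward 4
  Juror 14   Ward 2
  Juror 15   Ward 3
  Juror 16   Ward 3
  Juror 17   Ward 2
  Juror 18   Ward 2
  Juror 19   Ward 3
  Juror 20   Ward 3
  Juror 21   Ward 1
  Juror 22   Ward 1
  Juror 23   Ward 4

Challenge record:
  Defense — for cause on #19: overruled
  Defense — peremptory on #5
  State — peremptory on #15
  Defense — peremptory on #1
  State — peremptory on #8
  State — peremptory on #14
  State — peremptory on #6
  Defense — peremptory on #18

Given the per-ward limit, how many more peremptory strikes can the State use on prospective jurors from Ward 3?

State peremptories so far: #15, #8, #14, #6 — 4 of 9 used, 5 left overall.
Against Ward 3: #15, #6 — 2 used; per-ward cap 7 leaves 5.
Binding limit: min(5, 5) = 5.

5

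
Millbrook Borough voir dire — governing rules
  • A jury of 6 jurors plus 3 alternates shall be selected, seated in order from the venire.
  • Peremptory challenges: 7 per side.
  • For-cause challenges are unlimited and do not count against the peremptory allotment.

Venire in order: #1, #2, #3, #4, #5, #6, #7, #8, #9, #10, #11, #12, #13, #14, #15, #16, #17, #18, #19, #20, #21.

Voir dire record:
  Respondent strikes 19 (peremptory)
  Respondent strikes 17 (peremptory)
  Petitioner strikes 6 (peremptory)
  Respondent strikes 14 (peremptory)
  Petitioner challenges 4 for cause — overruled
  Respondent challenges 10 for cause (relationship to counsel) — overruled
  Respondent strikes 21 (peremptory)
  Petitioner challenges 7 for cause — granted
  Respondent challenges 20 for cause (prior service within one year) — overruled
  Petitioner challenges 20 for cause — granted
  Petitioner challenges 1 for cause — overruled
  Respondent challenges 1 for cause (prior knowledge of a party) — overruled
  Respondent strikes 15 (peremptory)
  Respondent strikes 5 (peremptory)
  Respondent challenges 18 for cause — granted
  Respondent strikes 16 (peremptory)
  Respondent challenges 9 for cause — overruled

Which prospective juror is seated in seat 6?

9

Removed: #5, #6, #7, #14, #15, #16, #17, #18, #19, #20, #21. (#1, #4, #9, #10 stay — for-cause denied.)
Seating in order: seats 1–6 → #1, #2, #3, #4, #8, #9; alternates → #10, #11, #12.
So seat 6 is #9.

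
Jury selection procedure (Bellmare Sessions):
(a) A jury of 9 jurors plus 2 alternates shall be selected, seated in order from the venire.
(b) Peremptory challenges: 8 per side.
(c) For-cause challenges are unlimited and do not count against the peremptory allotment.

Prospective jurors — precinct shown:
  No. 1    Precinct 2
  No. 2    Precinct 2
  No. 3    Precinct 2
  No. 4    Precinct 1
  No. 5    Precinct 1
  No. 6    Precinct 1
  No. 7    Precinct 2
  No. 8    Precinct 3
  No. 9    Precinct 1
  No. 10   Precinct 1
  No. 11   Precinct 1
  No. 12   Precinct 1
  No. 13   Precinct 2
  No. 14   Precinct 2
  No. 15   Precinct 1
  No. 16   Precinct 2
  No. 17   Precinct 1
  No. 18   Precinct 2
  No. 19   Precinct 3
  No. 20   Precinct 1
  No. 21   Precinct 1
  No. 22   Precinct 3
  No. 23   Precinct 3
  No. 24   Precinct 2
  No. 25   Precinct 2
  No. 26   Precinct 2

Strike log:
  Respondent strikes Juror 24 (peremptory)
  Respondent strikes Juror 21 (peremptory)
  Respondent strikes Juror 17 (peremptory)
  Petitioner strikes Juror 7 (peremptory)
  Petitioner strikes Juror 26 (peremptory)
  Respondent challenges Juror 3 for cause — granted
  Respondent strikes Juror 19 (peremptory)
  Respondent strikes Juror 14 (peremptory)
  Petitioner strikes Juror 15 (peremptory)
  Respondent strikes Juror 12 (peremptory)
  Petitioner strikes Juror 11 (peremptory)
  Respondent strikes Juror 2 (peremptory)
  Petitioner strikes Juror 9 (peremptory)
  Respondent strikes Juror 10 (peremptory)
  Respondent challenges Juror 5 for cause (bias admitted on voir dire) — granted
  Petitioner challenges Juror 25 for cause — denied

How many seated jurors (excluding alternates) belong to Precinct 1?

Removed: #2, #3, #5, #7, #9, #10, #11, #12, #14, #15, #17, #19, #21, #24, #26.
Seated jurors 1–9: #1, #4, #6, #8, #13, #16, #18, #20, #22 (alternates #23, #25 not counted).
Of those, in Precinct 1: #4, #6, #20 → 3.

3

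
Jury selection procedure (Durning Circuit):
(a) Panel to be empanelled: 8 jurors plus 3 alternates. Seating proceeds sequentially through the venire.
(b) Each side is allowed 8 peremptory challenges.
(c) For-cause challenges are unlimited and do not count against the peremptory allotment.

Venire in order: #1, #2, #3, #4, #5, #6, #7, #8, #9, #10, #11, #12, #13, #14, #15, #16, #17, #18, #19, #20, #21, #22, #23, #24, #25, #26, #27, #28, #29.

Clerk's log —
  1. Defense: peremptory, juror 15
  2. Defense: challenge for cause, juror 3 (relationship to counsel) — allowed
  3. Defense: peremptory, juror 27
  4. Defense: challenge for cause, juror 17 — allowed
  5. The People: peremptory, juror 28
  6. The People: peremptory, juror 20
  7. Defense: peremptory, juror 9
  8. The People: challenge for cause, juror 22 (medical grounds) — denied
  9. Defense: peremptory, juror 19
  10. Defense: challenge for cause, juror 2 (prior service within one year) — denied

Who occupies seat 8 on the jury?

Removed: #3, #9, #15, #17, #19, #20, #27, #28. (#2, #22 stay — for-cause denied.)
Filling seats in venire order through position 8: #1, #2, #4, #5, #6, #7, #8, #10.
So seat 8 is #10.

10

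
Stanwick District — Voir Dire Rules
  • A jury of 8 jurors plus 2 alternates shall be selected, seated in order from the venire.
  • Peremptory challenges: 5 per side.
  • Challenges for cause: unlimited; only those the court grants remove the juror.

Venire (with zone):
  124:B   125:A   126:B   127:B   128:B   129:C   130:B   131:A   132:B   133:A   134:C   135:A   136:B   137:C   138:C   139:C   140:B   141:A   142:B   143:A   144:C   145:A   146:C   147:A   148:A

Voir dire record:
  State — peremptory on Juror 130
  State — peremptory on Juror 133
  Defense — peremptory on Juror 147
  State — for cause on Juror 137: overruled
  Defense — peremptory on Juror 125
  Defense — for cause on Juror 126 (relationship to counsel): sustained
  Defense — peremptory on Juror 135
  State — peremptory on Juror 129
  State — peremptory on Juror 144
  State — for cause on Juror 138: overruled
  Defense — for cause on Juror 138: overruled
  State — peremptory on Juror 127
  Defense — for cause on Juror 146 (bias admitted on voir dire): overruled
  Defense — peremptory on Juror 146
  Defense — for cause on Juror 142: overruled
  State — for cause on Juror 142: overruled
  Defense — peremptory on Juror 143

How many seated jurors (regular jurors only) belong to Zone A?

Removed: #125, #126, #127, #129, #130, #133, #135, #143, #144, #146, #147.
Seated jurors 1–8: #124, #128, #131, #132, #134, #136, #137, #138 (alternates #139, #140 not counted).
Of those, in Zone A: #131 → 1.

1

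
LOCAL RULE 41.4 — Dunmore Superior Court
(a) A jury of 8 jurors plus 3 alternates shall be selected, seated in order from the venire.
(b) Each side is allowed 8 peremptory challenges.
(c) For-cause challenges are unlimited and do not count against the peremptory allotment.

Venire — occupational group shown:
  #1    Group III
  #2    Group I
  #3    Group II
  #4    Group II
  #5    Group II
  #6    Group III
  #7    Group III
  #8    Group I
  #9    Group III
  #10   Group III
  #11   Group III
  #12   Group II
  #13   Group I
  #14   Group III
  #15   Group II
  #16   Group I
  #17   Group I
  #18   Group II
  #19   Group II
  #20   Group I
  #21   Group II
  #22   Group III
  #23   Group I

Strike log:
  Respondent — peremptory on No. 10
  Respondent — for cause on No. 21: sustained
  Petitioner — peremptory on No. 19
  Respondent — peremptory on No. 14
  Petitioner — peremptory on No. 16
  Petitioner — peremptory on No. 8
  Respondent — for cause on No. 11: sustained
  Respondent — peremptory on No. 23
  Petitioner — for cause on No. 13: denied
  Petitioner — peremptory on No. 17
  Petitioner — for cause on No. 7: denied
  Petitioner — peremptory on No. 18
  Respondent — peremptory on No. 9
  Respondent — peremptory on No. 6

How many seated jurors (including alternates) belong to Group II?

Removed: #6, #8, #9, #10, #11, #14, #16, #17, #18, #19, #21, #23.
Seated (11 incl. alternates): #1, #2, #3, #4, #5, #7, #12, #13, #15, #20, #22.
Of those, in Group II: #3, #4, #5, #12, #15 → 5.

5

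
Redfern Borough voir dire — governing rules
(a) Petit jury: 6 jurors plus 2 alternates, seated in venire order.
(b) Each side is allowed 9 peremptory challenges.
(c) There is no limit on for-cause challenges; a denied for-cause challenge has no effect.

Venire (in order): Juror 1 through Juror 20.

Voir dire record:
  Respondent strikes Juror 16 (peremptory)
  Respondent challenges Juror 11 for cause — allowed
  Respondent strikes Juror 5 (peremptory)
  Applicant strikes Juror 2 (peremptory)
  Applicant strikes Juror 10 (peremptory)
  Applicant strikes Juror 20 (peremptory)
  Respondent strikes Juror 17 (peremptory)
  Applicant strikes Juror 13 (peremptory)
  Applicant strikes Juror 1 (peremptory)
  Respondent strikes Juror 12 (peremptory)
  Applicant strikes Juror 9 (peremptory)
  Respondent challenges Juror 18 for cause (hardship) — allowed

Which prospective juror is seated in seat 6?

Removed: #1, #2, #5, #9, #10, #11, #12, #13, #16, #17, #18, #20.
Seating in order: seats 1–6 → #3, #4, #6, #7, #8, #14; alternates → #15, #19.
So seat 6 is #14.

14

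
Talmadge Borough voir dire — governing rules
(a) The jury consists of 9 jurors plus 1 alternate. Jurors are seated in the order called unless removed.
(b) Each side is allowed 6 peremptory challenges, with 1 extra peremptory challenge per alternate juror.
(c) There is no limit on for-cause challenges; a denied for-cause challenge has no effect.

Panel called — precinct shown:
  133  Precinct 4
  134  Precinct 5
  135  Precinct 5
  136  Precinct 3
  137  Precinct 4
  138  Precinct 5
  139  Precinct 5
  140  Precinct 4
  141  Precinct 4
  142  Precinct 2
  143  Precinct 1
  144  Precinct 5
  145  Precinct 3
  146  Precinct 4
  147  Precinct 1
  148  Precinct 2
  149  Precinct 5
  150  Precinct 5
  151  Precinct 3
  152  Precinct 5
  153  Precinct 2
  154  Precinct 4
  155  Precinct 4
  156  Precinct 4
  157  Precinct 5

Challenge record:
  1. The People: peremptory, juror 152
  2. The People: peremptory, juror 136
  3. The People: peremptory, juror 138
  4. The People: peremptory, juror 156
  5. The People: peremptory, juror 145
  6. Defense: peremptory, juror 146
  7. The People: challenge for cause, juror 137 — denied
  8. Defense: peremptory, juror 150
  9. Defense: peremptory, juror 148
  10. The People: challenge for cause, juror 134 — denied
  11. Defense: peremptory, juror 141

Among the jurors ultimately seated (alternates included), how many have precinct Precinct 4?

Removed: #136, #138, #141, #145, #146, #148, #150, #152, #156.
Seated (10 incl. alternates): #133, #134, #135, #137, #139, #140, #142, #143, #144, #147.
Of those, in Precinct 4: #133, #137, #140 → 3.

3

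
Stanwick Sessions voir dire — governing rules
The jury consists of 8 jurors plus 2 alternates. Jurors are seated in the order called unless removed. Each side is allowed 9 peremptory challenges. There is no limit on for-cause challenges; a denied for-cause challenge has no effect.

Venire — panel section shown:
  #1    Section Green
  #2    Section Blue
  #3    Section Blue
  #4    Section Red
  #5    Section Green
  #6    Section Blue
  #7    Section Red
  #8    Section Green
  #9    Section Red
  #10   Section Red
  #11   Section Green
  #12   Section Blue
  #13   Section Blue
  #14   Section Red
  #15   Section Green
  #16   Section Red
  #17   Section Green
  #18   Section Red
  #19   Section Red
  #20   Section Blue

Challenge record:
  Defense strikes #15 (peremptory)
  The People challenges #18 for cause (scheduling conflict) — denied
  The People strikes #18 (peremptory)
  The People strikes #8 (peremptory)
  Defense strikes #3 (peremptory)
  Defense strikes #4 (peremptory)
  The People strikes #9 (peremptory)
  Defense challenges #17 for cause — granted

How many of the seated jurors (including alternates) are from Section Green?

3

Removed: #3, #4, #8, #9, #15, #17, #18.
Seated (10 incl. alternates): #1, #2, #5, #6, #7, #10, #11, #12, #13, #14.
Of those, in Section Green: #1, #5, #11 → 3.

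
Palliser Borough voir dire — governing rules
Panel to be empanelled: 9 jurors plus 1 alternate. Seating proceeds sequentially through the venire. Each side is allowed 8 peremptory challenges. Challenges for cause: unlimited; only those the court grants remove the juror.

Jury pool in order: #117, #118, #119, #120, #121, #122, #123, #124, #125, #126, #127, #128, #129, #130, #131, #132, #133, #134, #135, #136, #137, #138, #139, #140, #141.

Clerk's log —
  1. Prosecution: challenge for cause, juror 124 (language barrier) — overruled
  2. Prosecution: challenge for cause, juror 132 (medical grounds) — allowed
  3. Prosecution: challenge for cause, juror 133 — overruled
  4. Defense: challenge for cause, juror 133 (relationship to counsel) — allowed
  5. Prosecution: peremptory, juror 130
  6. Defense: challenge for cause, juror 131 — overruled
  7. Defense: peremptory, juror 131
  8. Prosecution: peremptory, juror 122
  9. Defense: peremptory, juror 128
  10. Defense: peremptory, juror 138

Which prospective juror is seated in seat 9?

Removed: #122, #128, #130, #131, #132, #133, #138. (#124 stays — for-cause denied.)
Seating in order: seats 1–9 → #117, #118, #119, #120, #121, #123, #124, #125, #126; alternates → #127.
So seat 9 is #126.

126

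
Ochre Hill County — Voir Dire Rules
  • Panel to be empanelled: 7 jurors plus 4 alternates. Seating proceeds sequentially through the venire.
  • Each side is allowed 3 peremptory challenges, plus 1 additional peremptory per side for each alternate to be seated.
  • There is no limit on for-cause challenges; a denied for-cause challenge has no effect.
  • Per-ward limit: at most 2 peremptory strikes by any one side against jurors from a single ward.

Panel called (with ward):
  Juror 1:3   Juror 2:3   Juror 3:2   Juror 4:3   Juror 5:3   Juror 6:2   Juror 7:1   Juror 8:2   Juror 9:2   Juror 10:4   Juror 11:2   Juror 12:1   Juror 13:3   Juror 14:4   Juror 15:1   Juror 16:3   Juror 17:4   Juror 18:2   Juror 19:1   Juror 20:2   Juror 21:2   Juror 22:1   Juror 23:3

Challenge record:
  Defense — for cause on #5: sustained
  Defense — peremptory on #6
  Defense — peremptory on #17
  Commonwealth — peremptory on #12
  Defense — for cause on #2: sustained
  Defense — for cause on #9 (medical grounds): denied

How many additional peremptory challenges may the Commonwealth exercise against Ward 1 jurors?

Commonwealth peremptories so far: #12 — 1 of 7 used, 6 left overall.
Against Ward 1: #12 — 1 used; per-ward cap 2 leaves 1.
Binding limit: min(6, 1) = 1.

1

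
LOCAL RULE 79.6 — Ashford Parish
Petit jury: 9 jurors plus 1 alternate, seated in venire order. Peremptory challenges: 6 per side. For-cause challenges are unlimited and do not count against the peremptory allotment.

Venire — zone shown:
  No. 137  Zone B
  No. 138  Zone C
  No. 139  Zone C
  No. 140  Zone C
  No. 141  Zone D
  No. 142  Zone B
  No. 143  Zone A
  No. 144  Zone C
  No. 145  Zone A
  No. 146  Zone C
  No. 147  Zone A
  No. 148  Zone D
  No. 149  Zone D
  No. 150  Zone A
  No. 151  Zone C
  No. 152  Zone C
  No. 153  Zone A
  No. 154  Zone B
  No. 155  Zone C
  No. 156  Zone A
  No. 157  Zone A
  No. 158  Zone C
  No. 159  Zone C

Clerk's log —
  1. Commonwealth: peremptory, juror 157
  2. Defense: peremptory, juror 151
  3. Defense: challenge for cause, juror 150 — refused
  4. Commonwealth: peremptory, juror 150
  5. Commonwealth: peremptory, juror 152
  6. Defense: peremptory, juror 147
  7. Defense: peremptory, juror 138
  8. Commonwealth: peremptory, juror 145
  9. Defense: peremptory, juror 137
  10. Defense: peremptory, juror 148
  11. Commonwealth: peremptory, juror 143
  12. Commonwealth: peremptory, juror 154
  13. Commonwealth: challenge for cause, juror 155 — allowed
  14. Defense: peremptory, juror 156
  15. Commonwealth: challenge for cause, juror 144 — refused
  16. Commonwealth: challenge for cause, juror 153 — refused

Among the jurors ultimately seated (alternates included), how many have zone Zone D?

Removed: #137, #138, #143, #145, #147, #148, #150, #151, #152, #154, #155, #156, #157.
Seated (10 incl. alternates): #139, #140, #141, #142, #144, #146, #149, #153, #158, #159.
Of those, in Zone D: #141, #149 → 2.

2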